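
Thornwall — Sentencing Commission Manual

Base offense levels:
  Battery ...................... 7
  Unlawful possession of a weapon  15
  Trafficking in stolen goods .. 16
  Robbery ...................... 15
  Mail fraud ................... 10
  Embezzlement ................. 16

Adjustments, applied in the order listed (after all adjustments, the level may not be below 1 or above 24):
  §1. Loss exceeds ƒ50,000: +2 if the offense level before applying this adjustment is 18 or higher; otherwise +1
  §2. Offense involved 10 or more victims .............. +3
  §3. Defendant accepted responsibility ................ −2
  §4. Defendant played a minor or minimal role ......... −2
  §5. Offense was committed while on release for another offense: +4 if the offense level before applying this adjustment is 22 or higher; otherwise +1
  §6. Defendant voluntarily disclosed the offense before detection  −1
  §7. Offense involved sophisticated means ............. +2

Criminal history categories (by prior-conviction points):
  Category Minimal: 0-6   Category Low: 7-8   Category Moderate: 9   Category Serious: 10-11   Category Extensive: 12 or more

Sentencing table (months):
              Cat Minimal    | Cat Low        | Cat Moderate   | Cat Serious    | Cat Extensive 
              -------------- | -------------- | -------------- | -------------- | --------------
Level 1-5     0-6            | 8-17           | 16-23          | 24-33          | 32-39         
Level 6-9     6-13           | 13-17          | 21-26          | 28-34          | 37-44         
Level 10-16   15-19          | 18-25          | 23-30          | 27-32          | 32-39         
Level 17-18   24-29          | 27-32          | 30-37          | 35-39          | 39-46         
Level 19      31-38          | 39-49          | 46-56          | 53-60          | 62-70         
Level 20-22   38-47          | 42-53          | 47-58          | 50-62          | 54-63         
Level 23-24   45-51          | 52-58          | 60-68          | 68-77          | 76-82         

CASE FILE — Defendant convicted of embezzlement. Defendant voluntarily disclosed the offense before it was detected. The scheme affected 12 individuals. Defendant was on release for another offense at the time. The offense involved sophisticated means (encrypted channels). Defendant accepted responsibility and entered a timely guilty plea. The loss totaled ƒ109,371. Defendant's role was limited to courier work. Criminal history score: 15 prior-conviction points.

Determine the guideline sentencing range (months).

Base offense level for embezzlement: 16.
§1 applies (level before this adjustment is 16 < 18, so +1): 16 + 1 = 17.
§2 applies: 17 + 3 = 20.
§3 applies: 20 − 2 = 18.
§4 applies: 18 − 2 = 16.
§5 applies (level before this adjustment is 16 < 22, so +1): 16 + 1 = 17.
§6 applies: 17 − 1 = 16.
§7 applies: 16 + 2 = 18.
Final offense level: 18.
Criminal history: 15 prior points → Category Extensive (12+).
Level 18 falls in the 17-18 band.
Grid: Level 17-18 × Category Extensive = 39-46 months.

39-46 months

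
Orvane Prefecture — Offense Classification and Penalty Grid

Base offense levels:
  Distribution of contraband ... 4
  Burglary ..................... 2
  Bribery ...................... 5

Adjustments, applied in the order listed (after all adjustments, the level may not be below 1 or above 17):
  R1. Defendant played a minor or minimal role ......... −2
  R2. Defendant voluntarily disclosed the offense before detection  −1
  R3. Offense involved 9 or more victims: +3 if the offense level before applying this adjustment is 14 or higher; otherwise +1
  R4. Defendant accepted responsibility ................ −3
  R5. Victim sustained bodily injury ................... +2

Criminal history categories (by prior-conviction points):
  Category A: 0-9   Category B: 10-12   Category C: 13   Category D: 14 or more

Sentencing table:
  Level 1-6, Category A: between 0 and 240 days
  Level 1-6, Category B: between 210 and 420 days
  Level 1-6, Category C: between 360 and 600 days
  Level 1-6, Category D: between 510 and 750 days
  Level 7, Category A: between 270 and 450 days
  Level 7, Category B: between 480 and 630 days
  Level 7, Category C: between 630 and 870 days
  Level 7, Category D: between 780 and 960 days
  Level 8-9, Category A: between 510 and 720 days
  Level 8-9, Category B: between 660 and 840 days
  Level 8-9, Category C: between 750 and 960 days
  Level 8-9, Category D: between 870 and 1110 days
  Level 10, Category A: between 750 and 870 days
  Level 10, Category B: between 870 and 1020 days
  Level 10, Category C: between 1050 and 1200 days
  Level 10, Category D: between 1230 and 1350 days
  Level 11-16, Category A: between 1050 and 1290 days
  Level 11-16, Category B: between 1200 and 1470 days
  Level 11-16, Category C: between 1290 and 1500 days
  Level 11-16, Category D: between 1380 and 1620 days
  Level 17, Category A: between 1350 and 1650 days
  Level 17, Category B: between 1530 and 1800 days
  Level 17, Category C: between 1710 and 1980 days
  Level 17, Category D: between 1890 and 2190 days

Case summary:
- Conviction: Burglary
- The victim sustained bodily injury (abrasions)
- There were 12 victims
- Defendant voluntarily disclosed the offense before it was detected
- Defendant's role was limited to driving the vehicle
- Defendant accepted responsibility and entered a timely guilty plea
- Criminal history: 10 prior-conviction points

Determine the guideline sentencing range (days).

210-420 days

Base offense level for burglary: 2.
R1 applies: 2 − 2 = 0.
R2 applies: 0 − 1 = -1.
R3 applies (level before this adjustment is -1 < 14, so +1): -1 + 1 = 0.
R4 applies: 0 − 3 = -3.
R5 applies: -3 + 2 = -1.
Level -1 is below the minimum of 1; floored at 1.
Final offense level: 1.
Criminal history: 10 prior points → Category B (10-12).
Level 1 falls in the 1-6 band.
Grid: Level 1-6 × Category B = 210-420 days.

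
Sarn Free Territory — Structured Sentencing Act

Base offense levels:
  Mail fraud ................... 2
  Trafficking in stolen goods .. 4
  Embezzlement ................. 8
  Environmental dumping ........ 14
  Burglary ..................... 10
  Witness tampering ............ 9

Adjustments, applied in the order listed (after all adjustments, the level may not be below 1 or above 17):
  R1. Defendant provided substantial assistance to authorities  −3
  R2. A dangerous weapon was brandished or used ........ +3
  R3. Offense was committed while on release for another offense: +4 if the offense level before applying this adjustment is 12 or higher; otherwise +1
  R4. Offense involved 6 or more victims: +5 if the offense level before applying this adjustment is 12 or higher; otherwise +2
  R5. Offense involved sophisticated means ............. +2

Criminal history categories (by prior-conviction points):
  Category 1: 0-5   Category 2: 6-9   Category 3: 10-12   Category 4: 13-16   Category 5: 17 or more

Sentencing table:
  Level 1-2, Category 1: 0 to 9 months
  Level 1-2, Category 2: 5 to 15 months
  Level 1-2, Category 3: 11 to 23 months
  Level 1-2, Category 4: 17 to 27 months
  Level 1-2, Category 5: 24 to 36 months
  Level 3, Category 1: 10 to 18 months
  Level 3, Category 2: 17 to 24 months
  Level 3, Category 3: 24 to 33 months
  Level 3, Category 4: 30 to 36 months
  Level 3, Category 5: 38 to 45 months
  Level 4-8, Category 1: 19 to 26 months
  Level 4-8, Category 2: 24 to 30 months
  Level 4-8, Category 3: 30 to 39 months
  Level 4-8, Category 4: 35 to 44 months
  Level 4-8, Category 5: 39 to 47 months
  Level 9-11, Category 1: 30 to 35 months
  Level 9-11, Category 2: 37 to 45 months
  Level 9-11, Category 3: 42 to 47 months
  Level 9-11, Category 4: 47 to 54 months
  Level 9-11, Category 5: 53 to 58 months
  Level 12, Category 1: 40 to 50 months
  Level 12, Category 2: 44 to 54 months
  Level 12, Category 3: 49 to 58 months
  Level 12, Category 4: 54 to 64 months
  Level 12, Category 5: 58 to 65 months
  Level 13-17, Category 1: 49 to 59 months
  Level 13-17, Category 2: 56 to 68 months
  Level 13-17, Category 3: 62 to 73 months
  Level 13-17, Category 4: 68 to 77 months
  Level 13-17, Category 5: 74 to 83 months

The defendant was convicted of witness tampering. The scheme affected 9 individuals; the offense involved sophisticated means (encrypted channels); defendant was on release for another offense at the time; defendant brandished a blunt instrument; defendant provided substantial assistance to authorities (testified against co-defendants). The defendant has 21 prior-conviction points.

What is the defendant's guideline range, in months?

74-83 months

Base offense level for witness tampering: 9.
R1 applies: 9 − 3 = 6.
R2 applies: 6 + 3 = 9.
R3 applies (level before this adjustment is 9 < 12, so +1): 9 + 1 = 10.
R4 applies (level before this adjustment is 10 < 12, so +2): 10 + 2 = 12.
R5 applies: 12 + 2 = 14.
Final offense level: 14.
Criminal history: 21 prior points → Category 5 (17+).
Level 14 falls in the 13-17 band.
Grid: Level 13-17 × Category 5 = 74-83 months.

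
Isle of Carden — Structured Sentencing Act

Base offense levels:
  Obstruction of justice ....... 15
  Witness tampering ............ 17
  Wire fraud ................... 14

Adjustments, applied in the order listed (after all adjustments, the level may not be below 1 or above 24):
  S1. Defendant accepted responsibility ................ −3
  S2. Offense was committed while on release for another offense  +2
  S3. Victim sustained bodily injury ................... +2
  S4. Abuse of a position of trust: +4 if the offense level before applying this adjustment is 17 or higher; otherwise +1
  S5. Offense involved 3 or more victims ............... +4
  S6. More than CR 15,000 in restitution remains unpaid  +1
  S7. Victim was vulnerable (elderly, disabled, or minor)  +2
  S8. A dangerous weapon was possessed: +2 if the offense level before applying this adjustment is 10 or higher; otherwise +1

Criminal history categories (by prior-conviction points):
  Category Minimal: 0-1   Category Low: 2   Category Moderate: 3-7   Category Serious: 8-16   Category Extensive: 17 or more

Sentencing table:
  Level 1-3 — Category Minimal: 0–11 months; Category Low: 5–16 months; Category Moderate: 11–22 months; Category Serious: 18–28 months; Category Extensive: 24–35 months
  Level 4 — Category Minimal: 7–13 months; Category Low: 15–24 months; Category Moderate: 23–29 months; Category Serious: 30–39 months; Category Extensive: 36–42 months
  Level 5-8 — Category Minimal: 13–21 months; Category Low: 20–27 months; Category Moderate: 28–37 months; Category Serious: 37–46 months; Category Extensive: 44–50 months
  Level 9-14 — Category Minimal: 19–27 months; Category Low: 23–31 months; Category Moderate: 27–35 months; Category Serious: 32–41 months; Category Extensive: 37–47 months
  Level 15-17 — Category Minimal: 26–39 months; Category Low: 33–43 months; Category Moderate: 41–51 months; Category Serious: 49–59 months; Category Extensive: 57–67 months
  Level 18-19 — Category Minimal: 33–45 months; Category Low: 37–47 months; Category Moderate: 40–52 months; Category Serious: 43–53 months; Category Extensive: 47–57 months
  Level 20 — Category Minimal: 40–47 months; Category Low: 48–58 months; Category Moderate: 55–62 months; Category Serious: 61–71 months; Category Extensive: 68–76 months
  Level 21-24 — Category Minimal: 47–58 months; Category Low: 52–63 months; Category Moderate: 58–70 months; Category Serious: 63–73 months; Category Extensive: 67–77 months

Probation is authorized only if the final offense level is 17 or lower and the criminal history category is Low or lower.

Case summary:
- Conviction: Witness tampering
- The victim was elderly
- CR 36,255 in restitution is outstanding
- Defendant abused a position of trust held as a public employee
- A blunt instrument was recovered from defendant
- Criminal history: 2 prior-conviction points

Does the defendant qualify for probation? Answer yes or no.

Base offense level for witness tampering: 17.
S4 applies (level before this adjustment is 17 ≥ 17, so +4): 17 + 4 = 21.
S5 does not apply.
S6 applies: 21 + 1 = 22.
S7 applies: 22 + 2 = 24.
S8 applies (level before this adjustment is 24 ≥ 10, so +2): 24 + 2 = 26.
Level 26 exceeds the maximum of 24; capped at 24.
Final offense level: 24.
Criminal history: 2 prior points → Category Low (2).
Level 24 falls in the 21-24 band.
Grid: Level 21-24 × Category Low = 52-63 months.
Probation check: level 24 > 17 and category Low ≤ Low → not eligible.

No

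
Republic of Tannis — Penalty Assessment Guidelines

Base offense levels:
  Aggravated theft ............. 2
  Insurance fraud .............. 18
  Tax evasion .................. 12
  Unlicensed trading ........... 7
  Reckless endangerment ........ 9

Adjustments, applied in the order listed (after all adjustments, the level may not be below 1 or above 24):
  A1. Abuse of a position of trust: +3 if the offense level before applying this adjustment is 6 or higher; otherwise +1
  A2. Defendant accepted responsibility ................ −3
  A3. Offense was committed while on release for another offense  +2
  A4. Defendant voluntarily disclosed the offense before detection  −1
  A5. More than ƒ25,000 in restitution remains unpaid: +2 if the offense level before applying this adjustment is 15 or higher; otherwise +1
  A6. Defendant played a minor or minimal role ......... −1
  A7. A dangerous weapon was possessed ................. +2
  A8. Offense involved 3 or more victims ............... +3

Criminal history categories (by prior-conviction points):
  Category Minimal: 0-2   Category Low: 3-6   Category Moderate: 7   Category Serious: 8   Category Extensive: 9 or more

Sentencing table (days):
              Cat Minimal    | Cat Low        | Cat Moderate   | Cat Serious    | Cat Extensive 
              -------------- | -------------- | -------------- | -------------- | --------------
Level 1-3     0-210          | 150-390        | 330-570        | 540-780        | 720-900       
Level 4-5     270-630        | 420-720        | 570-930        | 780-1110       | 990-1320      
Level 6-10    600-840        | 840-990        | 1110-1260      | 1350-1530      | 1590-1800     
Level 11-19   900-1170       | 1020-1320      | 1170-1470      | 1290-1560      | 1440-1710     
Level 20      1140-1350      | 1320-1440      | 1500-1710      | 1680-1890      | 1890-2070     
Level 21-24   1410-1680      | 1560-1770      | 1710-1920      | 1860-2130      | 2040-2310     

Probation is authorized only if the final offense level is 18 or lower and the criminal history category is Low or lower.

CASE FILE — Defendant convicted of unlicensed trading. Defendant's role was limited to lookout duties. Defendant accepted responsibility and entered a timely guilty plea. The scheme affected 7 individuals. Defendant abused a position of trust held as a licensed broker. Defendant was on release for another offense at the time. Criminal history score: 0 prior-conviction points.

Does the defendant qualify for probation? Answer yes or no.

Base offense level for unlicensed trading: 7.
A1 applies (level before this adjustment is 7 ≥ 6, so +3): 7 + 3 = 10.
A2 applies: 10 − 3 = 7.
A3 applies: 7 + 2 = 9.
A4 does not apply.
A6 applies: 9 − 1 = 8.
A8 applies: 8 + 3 = 11.
Final offense level: 11.
Criminal history: 0 prior points → Category Minimal (0-2).
Level 11 falls in the 11-19 band.
Grid: Level 11-19 × Category Minimal = 900-1170 days.
Probation check: level 11 ≤ 18 and category Minimal ≤ Low → eligible.

Yes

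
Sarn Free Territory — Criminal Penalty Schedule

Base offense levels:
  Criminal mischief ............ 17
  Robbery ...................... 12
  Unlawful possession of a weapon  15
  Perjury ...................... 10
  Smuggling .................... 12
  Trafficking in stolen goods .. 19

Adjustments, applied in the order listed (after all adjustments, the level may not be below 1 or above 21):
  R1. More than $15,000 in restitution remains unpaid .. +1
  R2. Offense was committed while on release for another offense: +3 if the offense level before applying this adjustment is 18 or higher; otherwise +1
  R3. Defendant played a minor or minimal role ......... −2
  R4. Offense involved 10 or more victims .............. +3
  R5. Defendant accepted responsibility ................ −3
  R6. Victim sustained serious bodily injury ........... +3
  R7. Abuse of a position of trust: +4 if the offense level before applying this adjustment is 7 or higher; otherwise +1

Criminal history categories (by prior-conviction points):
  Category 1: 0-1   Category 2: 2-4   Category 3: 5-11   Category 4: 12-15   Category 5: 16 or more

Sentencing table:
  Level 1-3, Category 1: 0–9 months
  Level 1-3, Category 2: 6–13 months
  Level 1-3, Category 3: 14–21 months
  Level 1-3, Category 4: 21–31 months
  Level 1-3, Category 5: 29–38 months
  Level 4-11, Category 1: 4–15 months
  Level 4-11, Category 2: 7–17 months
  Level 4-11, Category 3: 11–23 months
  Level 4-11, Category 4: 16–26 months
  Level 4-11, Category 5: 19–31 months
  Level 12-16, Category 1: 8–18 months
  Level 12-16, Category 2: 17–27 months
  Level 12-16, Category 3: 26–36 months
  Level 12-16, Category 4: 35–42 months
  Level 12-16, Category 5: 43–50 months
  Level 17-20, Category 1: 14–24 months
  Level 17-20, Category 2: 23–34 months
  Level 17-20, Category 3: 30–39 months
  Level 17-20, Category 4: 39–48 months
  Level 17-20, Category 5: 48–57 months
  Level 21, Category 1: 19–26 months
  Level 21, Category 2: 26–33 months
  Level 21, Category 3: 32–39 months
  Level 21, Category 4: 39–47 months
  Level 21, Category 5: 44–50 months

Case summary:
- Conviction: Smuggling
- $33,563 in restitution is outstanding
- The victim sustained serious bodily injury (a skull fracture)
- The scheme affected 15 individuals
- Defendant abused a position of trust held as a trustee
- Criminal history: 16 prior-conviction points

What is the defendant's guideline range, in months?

Base offense level for smuggling: 12.
R1 applies: 12 + 1 = 13.
R4 applies: 13 + 3 = 16.
R6 applies: 16 + 3 = 19.
R7 applies (level before this adjustment is 19 ≥ 7, so +4): 19 + 4 = 23.
Level 23 exceeds the maximum of 21; capped at 21.
Final offense level: 21.
Criminal history: 16 prior points → Category 5 (16+).
Level 21 falls in the 21 band.
Grid: Level 21 × Category 5 = 44-50 months.

44-50 months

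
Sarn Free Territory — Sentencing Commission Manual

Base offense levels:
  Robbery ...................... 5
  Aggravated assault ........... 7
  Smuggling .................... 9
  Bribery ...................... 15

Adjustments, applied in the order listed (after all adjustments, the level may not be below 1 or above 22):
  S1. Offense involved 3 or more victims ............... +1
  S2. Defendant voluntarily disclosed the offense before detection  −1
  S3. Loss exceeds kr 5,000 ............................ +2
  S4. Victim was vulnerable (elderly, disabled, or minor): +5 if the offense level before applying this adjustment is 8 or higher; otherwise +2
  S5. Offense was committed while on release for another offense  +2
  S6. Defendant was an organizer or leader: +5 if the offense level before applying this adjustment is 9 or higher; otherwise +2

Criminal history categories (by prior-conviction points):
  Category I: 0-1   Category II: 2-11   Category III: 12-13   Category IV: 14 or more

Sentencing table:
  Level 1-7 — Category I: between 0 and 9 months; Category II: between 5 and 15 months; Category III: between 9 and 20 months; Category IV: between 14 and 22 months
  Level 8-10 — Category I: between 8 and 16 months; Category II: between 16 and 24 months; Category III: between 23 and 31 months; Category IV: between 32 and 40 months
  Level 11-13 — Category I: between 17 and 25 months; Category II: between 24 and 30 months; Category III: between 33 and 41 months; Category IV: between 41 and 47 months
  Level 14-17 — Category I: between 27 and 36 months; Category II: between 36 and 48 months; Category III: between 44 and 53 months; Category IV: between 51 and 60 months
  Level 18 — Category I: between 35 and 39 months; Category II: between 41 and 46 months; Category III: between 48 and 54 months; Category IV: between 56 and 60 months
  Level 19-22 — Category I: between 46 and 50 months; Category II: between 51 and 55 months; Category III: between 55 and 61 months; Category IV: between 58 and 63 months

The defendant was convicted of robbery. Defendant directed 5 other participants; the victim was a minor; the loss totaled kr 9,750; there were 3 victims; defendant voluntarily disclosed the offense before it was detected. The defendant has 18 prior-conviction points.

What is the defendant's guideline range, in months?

Base offense level for robbery: 5.
S1 applies: 5 + 1 = 6.
S2 applies: 6 − 1 = 5.
S3 applies: 5 + 2 = 7.
S4 applies (level before this adjustment is 7 < 8, so +2): 7 + 2 = 9.
S5 does not apply.
S6 applies (level before this adjustment is 9 ≥ 9, so +5): 9 + 5 = 14.
Final offense level: 14.
Criminal history: 18 prior points → Category IV (14+).
Level 14 falls in the 14-17 band.
Grid: Level 14-17 × Category IV = 51-60 months.

51-60 months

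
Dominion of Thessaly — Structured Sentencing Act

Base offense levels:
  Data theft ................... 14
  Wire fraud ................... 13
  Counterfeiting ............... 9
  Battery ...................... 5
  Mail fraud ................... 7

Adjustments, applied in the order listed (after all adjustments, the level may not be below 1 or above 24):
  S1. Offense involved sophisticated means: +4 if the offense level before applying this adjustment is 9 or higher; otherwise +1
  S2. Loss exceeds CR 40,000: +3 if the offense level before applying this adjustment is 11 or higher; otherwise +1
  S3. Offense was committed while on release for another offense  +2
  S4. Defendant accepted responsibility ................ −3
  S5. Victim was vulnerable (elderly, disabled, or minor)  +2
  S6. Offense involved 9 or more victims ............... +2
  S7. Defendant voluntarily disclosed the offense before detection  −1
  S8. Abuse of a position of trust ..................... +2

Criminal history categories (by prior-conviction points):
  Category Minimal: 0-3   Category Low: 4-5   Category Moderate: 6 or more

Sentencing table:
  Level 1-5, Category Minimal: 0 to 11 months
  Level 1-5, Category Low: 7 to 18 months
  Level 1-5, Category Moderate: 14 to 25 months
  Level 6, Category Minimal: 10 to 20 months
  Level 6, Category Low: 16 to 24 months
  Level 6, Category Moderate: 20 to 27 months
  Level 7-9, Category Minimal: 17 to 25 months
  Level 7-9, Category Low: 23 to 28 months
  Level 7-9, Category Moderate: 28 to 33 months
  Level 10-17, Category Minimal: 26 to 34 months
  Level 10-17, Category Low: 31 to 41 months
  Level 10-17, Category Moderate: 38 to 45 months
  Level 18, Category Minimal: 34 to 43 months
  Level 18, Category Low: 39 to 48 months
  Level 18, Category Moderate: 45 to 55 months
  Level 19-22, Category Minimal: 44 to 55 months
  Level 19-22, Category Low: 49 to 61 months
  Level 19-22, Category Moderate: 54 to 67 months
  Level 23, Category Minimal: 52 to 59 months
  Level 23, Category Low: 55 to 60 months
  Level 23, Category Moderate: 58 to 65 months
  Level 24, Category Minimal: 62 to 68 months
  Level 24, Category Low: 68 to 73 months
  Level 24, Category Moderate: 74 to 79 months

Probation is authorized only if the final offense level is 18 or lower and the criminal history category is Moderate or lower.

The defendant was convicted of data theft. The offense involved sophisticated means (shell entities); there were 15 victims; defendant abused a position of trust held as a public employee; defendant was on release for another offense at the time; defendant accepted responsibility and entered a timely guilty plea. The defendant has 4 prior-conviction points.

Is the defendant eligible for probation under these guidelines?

Base offense level for data theft: 14.
S1 applies (level before this adjustment is 14 ≥ 9, so +4): 14 + 4 = 18.
S2 does not apply.
S3 applies: 18 + 2 = 20.
S4 applies: 20 − 3 = 17.
S5 does not apply.
S6 applies: 17 + 2 = 19.
S8 applies: 19 + 2 = 21.
Final offense level: 21.
Criminal history: 4 prior points → Category Low (4-5).
Level 21 falls in the 19-22 band.
Grid: Level 19-22 × Category Low = 49-61 months.
Probation check: level 21 > 18 and category Low ≤ Moderate → not eligible.

No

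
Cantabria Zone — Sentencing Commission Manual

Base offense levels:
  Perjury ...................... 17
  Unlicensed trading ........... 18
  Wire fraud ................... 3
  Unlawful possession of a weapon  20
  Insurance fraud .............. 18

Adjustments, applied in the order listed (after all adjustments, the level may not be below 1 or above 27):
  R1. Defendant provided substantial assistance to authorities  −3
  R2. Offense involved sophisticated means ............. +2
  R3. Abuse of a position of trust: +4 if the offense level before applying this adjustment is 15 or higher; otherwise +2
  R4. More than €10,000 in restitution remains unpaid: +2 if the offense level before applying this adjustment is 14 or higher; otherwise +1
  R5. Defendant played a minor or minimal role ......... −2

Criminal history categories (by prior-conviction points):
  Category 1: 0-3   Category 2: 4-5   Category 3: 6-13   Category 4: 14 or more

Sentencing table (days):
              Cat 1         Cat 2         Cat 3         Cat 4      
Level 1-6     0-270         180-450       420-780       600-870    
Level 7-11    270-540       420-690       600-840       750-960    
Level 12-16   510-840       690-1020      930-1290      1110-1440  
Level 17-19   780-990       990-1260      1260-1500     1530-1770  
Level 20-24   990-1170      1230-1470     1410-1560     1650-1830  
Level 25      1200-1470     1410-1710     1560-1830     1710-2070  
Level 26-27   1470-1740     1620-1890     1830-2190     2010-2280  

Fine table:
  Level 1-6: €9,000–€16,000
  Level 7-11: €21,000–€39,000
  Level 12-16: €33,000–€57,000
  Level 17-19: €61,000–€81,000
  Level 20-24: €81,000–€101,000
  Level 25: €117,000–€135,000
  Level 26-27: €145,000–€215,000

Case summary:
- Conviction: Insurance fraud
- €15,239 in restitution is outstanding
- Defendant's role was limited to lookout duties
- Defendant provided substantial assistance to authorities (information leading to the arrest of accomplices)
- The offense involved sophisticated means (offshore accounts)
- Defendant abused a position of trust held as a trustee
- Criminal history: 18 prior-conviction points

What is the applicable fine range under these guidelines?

€81,000–€101,000

Base offense level for insurance fraud: 18.
R1 applies: 18 − 3 = 15.
R2 applies: 15 + 2 = 17.
R3 applies (level before this adjustment is 17 ≥ 15, so +4): 17 + 4 = 21.
R4 applies (level before this adjustment is 21 ≥ 14, so +2): 21 + 2 = 23.
R5 applies: 23 − 2 = 21.
Final offense level: 21.
Level 21 falls in the 20-24 band.
Fine table: Level 20-24 → €81,000–€101,000.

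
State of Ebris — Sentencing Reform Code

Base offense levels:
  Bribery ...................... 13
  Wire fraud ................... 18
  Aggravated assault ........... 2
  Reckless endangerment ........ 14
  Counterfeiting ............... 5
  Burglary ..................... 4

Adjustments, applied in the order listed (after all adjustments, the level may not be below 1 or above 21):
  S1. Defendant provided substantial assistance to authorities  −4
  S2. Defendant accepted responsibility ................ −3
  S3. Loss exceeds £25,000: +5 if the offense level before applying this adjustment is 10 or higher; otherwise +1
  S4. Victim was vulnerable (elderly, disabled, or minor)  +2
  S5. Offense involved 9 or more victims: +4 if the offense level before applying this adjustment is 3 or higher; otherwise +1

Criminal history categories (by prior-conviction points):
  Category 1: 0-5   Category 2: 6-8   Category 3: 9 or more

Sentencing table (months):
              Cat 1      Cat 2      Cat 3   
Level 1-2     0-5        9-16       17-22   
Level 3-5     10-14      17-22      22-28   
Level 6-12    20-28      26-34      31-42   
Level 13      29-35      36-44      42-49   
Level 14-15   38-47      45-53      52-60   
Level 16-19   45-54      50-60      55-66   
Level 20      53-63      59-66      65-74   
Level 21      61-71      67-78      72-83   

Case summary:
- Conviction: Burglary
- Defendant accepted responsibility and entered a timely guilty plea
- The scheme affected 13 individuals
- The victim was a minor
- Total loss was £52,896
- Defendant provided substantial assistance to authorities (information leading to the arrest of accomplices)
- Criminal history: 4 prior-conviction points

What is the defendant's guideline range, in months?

Base offense level for burglary: 4.
S1 applies: 4 − 4 = 0.
S2 applies: 0 − 3 = -3.
S3 applies (level before this adjustment is -3 < 10, so +1): -3 + 1 = -2.
S4 applies: -2 + 2 = 0.
S5 applies (level before this adjustment is 0 < 3, so +1): 0 + 1 = 1.
Final offense level: 1.
Criminal history: 4 prior points → Category 1 (0-5).
Level 1 falls in the 1-2 band.
Grid: Level 1-2 × Category 1 = 0-5 months.

0-5 months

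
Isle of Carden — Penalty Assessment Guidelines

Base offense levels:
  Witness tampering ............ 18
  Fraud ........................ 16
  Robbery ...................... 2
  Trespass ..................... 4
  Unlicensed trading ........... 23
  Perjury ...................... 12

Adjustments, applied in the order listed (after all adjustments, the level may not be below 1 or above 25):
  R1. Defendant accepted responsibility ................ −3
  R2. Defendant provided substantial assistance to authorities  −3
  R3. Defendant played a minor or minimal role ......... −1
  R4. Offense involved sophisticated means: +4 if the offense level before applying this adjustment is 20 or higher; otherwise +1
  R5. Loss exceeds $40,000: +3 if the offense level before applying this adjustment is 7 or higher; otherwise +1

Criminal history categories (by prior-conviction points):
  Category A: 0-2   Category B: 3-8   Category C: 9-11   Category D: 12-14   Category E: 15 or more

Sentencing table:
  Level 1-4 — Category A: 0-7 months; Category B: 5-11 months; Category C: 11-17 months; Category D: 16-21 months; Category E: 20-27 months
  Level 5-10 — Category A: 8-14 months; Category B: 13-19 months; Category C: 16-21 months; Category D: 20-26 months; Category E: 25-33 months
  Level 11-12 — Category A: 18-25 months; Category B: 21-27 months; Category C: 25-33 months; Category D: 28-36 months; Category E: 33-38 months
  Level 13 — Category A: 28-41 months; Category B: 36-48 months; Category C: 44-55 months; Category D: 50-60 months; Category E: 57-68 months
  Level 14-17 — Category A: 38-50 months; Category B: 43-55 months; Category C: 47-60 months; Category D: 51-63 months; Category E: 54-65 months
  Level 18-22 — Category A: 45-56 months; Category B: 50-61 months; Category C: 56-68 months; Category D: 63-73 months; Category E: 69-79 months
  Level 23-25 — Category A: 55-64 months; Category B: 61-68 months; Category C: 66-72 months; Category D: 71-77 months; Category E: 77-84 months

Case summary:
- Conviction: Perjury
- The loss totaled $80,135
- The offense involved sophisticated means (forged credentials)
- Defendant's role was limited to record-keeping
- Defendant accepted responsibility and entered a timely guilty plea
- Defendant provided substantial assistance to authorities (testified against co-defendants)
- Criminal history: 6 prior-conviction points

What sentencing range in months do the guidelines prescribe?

Base offense level for perjury: 12.
R1 applies: 12 − 3 = 9.
R2 applies: 9 − 3 = 6.
R3 applies: 6 − 1 = 5.
R4 applies (level before this adjustment is 5 < 20, so +1): 5 + 1 = 6.
R5 applies (level before this adjustment is 6 < 7, so +1): 6 + 1 = 7.
Final offense level: 7.
Criminal history: 6 prior points → Category B (3-8).
Level 7 falls in the 5-10 band.
Grid: Level 5-10 × Category B = 13-19 months.

13-19 months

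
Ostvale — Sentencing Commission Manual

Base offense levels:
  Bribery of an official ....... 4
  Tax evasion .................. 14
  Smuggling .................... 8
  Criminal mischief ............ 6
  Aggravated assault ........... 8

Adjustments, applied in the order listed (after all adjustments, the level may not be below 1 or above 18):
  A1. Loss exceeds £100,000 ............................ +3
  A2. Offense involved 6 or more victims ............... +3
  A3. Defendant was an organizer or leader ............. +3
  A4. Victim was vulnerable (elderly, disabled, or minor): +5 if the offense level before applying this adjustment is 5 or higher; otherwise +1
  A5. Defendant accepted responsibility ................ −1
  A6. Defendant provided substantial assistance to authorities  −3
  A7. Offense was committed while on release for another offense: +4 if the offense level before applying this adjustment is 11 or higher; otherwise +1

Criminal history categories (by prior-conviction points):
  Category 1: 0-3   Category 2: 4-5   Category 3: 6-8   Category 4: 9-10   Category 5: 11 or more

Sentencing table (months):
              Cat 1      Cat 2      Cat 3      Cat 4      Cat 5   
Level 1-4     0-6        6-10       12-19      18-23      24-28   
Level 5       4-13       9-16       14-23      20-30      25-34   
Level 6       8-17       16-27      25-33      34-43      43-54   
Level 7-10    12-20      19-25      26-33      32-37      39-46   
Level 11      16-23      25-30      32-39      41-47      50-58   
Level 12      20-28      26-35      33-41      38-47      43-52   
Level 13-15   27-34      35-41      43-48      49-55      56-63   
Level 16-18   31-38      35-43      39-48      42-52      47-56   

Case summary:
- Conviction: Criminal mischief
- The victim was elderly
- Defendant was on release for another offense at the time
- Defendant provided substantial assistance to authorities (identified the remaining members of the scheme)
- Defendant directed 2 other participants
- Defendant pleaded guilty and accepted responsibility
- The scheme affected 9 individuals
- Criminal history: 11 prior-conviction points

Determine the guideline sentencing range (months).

Base offense level for criminal mischief: 6.
A1 does not apply.
A2 applies: 6 + 3 = 9.
A3 applies: 9 + 3 = 12.
A4 applies (level before this adjustment is 12 ≥ 5, so +5): 12 + 5 = 17.
A5 applies: 17 − 1 = 16.
A6 applies: 16 − 3 = 13.
A7 applies (level before this adjustment is 13 ≥ 11, so +4): 13 + 4 = 17.
Final offense level: 17.
Criminal history: 11 prior points → Category 5 (11+).
Level 17 falls in the 16-18 band.
Grid: Level 16-18 × Category 5 = 47-56 months.

47-56 months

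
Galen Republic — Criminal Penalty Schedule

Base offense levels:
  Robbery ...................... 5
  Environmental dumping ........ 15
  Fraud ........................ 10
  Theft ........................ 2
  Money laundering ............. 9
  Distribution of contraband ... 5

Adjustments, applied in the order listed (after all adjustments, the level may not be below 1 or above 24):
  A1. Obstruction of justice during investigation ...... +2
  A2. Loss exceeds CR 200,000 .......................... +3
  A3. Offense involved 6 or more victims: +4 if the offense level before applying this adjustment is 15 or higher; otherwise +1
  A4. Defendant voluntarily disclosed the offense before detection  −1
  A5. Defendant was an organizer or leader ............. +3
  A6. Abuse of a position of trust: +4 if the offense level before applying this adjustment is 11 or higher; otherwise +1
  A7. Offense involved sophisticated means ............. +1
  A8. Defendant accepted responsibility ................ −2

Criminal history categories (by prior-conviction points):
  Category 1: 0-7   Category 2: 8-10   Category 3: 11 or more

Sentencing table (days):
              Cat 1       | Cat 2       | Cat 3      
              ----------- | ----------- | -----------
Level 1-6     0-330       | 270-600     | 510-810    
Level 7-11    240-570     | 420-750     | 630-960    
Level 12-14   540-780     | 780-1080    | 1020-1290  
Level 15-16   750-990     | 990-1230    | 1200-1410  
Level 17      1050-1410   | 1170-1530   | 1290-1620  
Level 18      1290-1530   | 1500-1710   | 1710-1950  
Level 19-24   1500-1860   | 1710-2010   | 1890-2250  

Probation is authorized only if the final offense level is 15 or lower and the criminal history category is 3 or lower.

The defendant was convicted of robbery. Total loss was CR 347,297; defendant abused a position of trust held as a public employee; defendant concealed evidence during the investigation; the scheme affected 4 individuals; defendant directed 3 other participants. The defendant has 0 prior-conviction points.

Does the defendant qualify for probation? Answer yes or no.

No

Base offense level for robbery: 5.
A1 applies: 5 + 2 = 7.
A2 applies: 7 + 3 = 10.
A3 does not apply.
A4 does not apply.
A5 applies: 10 + 3 = 13.
A6 applies (level before this adjustment is 13 ≥ 11, so +4): 13 + 4 = 17.
A8 does not apply.
Final offense level: 17.
Criminal history: 0 prior points → Category 1 (0-7).
Level 17 falls in the 17 band.
Grid: Level 17 × Category 1 = 1050-1410 days.
Probation check: level 17 > 15 and category 1 ≤ 3 → not eligible.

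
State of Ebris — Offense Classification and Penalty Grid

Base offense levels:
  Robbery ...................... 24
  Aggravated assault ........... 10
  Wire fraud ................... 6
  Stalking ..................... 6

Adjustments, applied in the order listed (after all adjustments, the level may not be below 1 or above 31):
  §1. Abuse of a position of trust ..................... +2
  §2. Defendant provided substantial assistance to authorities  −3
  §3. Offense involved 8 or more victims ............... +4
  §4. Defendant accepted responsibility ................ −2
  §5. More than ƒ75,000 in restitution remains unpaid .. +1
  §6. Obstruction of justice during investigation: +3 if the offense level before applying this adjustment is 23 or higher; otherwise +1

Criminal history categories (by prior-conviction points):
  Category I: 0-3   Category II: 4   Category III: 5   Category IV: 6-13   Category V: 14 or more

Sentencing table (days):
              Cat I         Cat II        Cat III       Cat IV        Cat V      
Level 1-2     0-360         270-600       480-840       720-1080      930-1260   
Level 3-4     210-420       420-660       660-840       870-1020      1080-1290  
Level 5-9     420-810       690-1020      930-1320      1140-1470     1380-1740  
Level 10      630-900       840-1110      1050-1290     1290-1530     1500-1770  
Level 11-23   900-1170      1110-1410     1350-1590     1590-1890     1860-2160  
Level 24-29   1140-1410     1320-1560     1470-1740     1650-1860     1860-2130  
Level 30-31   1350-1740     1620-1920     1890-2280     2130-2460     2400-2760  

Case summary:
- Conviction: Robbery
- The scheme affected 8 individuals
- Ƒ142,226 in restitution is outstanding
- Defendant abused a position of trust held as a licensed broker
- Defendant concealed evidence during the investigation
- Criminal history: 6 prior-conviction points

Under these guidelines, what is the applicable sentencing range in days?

2130-2460 days

Base offense level for robbery: 24.
§1 applies: 24 + 2 = 26.
§3 applies: 26 + 4 = 30.
§5 applies: 30 + 1 = 31.
§6 applies (level before this adjustment is 31 ≥ 23, so +3): 31 + 3 = 34.
Level 34 exceeds the maximum of 31; capped at 31.
Final offense level: 31.
Criminal history: 6 prior points → Category IV (6-13).
Level 31 falls in the 30-31 band.
Grid: Level 30-31 × Category IV = 2130-2460 days.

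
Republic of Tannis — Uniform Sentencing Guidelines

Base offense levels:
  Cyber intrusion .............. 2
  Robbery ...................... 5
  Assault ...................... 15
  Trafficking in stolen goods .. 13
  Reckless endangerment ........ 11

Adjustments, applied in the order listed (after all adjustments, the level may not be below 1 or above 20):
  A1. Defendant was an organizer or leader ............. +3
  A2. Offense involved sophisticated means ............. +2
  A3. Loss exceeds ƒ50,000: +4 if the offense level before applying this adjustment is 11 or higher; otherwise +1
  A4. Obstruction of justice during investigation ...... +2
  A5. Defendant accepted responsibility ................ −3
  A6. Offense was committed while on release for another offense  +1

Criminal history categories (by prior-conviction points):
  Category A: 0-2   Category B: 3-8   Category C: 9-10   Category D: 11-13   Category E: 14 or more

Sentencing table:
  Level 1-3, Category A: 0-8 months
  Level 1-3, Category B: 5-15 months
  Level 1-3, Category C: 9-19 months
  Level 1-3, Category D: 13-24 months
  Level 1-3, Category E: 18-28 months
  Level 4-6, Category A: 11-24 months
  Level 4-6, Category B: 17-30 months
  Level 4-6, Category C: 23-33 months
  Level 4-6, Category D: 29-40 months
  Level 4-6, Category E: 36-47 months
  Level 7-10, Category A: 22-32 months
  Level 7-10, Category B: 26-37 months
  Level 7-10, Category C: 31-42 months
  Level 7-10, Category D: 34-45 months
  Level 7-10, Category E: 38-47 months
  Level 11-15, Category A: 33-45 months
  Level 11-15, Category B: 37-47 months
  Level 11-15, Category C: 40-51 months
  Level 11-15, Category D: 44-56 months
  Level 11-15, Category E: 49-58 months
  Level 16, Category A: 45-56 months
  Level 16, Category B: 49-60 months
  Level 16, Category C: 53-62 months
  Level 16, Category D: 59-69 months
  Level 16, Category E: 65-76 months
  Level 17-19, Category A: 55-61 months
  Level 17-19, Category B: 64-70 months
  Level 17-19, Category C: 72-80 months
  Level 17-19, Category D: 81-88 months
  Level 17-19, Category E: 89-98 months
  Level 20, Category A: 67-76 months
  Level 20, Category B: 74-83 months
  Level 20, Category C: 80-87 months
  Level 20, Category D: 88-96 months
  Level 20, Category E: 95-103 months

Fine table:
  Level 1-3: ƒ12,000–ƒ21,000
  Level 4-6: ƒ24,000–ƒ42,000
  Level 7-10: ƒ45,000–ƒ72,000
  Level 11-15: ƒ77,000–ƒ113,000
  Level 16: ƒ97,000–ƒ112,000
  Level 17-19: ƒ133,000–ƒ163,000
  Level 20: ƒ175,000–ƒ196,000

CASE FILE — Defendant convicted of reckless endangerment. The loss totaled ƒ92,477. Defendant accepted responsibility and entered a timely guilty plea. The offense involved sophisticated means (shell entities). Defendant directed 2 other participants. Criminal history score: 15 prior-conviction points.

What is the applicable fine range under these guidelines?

ƒ133,000–ƒ163,000

Base offense level for reckless endangerment: 11.
A1 applies: 11 + 3 = 14.
A2 applies: 14 + 2 = 16.
A3 applies (level before this adjustment is 16 ≥ 11, so +4): 16 + 4 = 20.
A5 applies: 20 − 3 = 17.
Final offense level: 17.
Level 17 falls in the 17-19 band.
Fine table: Level 17-19 → ƒ133,000–ƒ163,000.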